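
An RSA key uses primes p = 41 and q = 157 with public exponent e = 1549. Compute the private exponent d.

709

φ(n) = (p−1)(q−1) = 40·156 = 6240.
Need d with 1549·d ≡ 1 (mod 6240). Apply the extended Euclidean algorithm:
6240 = 4·1549 + 44
1549 = 35·44 + 9
44 = 4·9 + 8
9 = 1·8 + 1
8 = 8·1 + 0
Back-substitute:
1 = 9 − 8
1 = −44 + 5·9
1 = 5·1549 − 176·44
1 = −176·6240 + 709·1549
So 1549·709 ≡ 1 (mod 6240), hence d = 709.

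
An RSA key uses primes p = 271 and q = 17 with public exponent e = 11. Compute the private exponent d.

1571

φ(n) = (p−1)(q−1) = 270·16 = 4320.
Need d with 11·d ≡ 1 (mod 4320). Apply the extended Euclidean algorithm:
4320 = 392·11 + 8
11 = 1·8 + 3
8 = 2·3 + 2
3 = 1·2 + 1
2 = 2·1 + 0
Back-substitute:
1 = 3 − 2
1 = −8 + 3·3
1 = 3·11 − 4·8
1 = −4·4320 + 1571·11
So 11·1571 ≡ 1 (mod 4320), hence d = 1571.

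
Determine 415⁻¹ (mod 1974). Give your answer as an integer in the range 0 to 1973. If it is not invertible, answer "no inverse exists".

1075

gcd(1974, 415) by repeated division:
1974 = 4·415 + 314
415 = 1·314 + 101
314 = 3·101 + 11
101 = 9·11 + 2
11 = 5·2 + 1
2 = 2·1 + 0
gcd = 1, so the inverse exists. Back-substitute:
1 = 11 − 5·2
1 = −5·101 + 46·11
1 = 46·314 − 143·101
1 = −143·415 + 189·314
1 = 189·1974 − 899·415
So 415·(-899) ≡ 1 (mod 1974), and -899 ≡ 1075 (mod 1974).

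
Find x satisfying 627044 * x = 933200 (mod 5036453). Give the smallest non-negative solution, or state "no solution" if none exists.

3982488

First find gcd(627044, 5036453):
5036453 = 8*627044 + 20101
627044 = 31*20101 + 3913
20101 = 5*3913 + 536
3913 = 7*536 + 161
536 = 3*161 + 53
161 = 3*53 + 2
53 = 26*2 + 1
2 = 2*1 + 0
gcd = 1, so a unique solution mod 5036453 exists.
Back-substitute for the Bézout coefficients:
1 = 53 − 26·2
1 = −26·161 + 79·53
1 = 79·536 − 263·161
1 = −263·3913 + 1920·536
1 = 1920·20101 − 9863·3913
1 = −9863·627044 + 307673·20101
1 = 307673·5036453 − 2471247·627044
So 627044·(-2471247) ≡ 1 (mod 5036453), giving 627044⁻¹ ≡ 2565206.
x ≡ 627044⁻¹·933200 ≡ 2565206·933200 ≡ 3982488 (mod 5036453).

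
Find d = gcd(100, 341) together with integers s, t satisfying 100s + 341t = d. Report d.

1

Apply Euclid's algorithm to 341 and 100:
341 = 3·100 + 41
100 = 2·41 + 18
41 = 2·18 + 5
18 = 3·5 + 3
5 = 1·3 + 2
3 = 1·2 + 1
2 = 2·1 + 0
gcd(100, 341) = 1.
Express as a combination:
1 = 3 − 2
1 = −5 + 2·3
1 = 2·18 − 7·5
1 = −7·41 + 16·18
1 = 16·100 − 39·41
1 = −39·341 + 133·100
So 1 = (-39)·341 + (133)·100.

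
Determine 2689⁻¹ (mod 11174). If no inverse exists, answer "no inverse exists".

Extended Euclidean algorithm:
11174 = 4·2689 + 418
2689 = 6·418 + 181
418 = 2·181 + 56
181 = 3·56 + 13
56 = 4·13 + 4
13 = 3·4 + 1
4 = 4·1 + 0
The gcd is 1. Working backward:
1 = 13 − 3·4
1 = −3·56 + 13·13
1 = 13·181 − 42·56
1 = −42·418 + 97·181
1 = 97·2689 − 624·418
1 = −624·11174 + 2593·2689
So 2689·2593 ≡ 1 (mod 11174).

2593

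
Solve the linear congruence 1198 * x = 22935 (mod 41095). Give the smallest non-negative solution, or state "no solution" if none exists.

First find gcd(1198, 41095):
41095 = 34×1198 + 363
1198 = 3×363 + 109
363 = 3×109 + 36
109 = 3×36 + 1
36 = 36×1 + 0
gcd = 1, so a unique solution mod 41095 exists.
Back-substitute for the Bézout coefficients:
1 = 109 − 3·36
1 = −3·363 + 10·109
1 = 10·1198 − 33·363
1 = −33·41095 + 1132·1198
So 1198·(1132) ≡ 1 (mod 41095), giving 1198⁻¹ ≡ 1132.
x ≡ 1198⁻¹·22935 ≡ 1132·22935 ≡ 31475 (mod 41095).

31475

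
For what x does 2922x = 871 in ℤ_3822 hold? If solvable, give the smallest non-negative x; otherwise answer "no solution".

no solution

gcd(2922, 3822):
3822 = 1*2922 + 900
2922 = 3*900 + 222
900 = 4*222 + 12
222 = 18*12 + 6
12 = 2*6 + 0
gcd = 6, but 6 ∤ 871, so the congruence has no solution.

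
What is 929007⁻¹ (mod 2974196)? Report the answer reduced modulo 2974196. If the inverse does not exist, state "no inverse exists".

709771

Extended Euclidean algorithm:
2974196 = 3·929007 + 187175
929007 = 4·187175 + 180307
187175 = 1·180307 + 6868
180307 = 26·6868 + 1739
6868 = 3·1739 + 1651
1739 = 1·1651 + 88
1651 = 18·88 + 67
88 = 1·67 + 21
67 = 3·21 + 4
21 = 5·4 + 1
4 = 4·1 + 0
Since gcd(929007, 2974196) = 1, back-substitute to write 1 as a combination:
1 = 21 − 5·4
1 = −5·67 + 16·21
1 = 16·88 − 21·67
1 = −21·1651 + 394·88
1 = 394·1739 − 415·1651
1 = −415·6868 + 1639·1739
1 = 1639·180307 − 43029·6868
1 = −43029·187175 + 44668·180307
1 = 44668·929007 − 221701·187175
1 = −221701·2974196 + 709771·929007
So 929007·709771 ≡ 1 (mod 2974196).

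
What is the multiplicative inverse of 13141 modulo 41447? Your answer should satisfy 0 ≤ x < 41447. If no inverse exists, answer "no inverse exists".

gcd(41447, 13141) by repeated division:
41447 = 3×13141 + 2024
13141 = 6×2024 + 997
2024 = 2×997 + 30
997 = 33×30 + 7
30 = 4×7 + 2
7 = 3×2 + 1
2 = 2×1 + 0
gcd = 1, so the inverse exists. Back-substitute:
1 = 7 − 3·2
1 = −3·30 + 13·7
1 = 13·997 − 432·30
1 = −432·2024 + 877·997
1 = 877·13141 − 5694·2024
1 = −5694·41447 + 17959·13141
So 13141·17959 ≡ 1 (mod 41447).

17959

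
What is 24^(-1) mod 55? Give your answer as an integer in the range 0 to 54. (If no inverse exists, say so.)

39

Run Euclid on (55, 24):
55 = 2*24 + 7
24 = 3*7 + 3
7 = 2*3 + 1
3 = 3*1 + 0
The gcd is 1. Working backward:
1 = 7 − 2·3
1 = −2·24 + 7·7
1 = 7·55 − 16·24
Thus 24·(-16) ≡ 1 (mod 55); reducing, -16 mod 55 = 39.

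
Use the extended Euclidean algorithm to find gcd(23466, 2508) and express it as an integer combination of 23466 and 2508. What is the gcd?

Euclidean algorithm:
23466 = 9×2508 + 894
2508 = 2×894 + 720
894 = 1×720 + 174
720 = 4×174 + 24
174 = 7×24 + 6
24 = 4×6 + 0
gcd(23466, 2508) = 6.
Back-substituting:
6 = 174 − 7·24
6 = −7·720 + 29·174
6 = 29·894 − 36·720
6 = −36·2508 + 101·894
6 = 101·23466 − 945·2508
So 6 = (101)·23466 + (-945)·2508.

6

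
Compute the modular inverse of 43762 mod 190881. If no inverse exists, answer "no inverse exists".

62980

Run Euclid on (190881, 43762):
190881 = 4*43762 + 15833
43762 = 2*15833 + 12096
15833 = 1*12096 + 3737
12096 = 3*3737 + 885
3737 = 4*885 + 197
885 = 4*197 + 97
197 = 2*97 + 3
97 = 32*3 + 1
3 = 3*1 + 0
The gcd is 1. Working backward:
1 = 97 − 32·3
1 = −32·197 + 65·97
1 = 65·885 − 292·197
1 = −292·3737 + 1233·885
1 = 1233·12096 − 3991·3737
1 = −3991·15833 + 5224·12096
1 = 5224·43762 − 14439·15833
1 = −14439·190881 + 62980·43762
So 43762·62980 ≡ 1 (mod 190881).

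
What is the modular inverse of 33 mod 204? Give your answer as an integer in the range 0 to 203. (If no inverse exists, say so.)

no inverse exists

Compute gcd(33, 204):
204 = 6*33 + 6
33 = 5*6 + 3
6 = 2*3 + 0
gcd(33, 204) = 3 ≠ 1, so 33 has no multiplicative inverse modulo 204.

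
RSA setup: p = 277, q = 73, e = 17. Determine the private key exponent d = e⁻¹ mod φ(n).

φ(n) = (p−1)(q−1) = 276·72 = 19872.
Need d with 17·d ≡ 1 (mod 19872). Apply the extended Euclidean algorithm:
19872 = 1168×17 + 16
17 = 1×16 + 1
16 = 16×1 + 0
Back-substitute:
1 = 17 − 16
1 = −19872 + 1169·17
So 17·1169 ≡ 1 (mod 19872), hence d = 1169.

1169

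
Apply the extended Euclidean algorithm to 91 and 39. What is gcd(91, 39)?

13

Euclidean algorithm:
91 = 2*39 + 13
39 = 3*13 + 0
gcd(91, 39) = 13.
Express as a combination:
13 = 91 − 2·39
So 13 = (1)·91 + (-2)·39.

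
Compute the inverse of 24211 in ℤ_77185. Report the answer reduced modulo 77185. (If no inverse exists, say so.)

67876

Apply the Euclidean algorithm to 77185 and 24211:
77185 = 3·24211 + 4552
24211 = 5·4552 + 1451
4552 = 3·1451 + 199
1451 = 7·199 + 58
199 = 3·58 + 25
58 = 2·25 + 8
25 = 3·8 + 1
8 = 8·1 + 0
The gcd is 1. Working backward:
1 = 25 − 3·8
1 = −3·58 + 7·25
1 = 7·199 − 24·58
1 = −24·1451 + 175·199
1 = 175·4552 − 549·1451
1 = −549·24211 + 2920·4552
1 = 2920·77185 − 9309·24211
Thus 24211·(-9309) ≡ 1 (mod 77185); reducing, -9309 mod 77185 = 67876.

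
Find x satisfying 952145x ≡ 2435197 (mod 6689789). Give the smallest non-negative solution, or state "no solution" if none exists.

First find gcd(952145, 6689789):
6689789 = 7*952145 + 24774
952145 = 38*24774 + 10733
24774 = 2*10733 + 3308
10733 = 3*3308 + 809
3308 = 4*809 + 72
809 = 11*72 + 17
72 = 4*17 + 4
17 = 4*4 + 1
4 = 4*1 + 0
gcd = 1, so a unique solution mod 6689789 exists.
Back-substitute for the Bézout coefficients:
1 = 17 − 4·4
1 = −4·72 + 17·17
1 = 17·809 − 191·72
1 = −191·3308 + 781·809
1 = 781·10733 − 2534·3308
1 = −2534·24774 + 5849·10733
1 = 5849·952145 − 224796·24774
1 = −224796·6689789 + 1579421·952145
So 952145·(1579421) ≡ 1 (mod 6689789), giving 952145⁻¹ ≡ 1579421.
x ≡ 952145⁻¹·2435197 ≡ 1579421·2435197 ≡ 752433 (mod 6689789).

752433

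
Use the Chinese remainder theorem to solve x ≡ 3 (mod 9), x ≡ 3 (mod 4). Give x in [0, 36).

Write x = 3 + 9·k. Then 9·k ≡ 3 − 3 ≡ 0 (mod 4).
Need 9⁻¹ mod 4. Extended Euclid on (4, 1):
4 = 4·1 + 0
9⁻¹ ≡ 1 (mod 4), so k ≡ 1·0 ≡ 0 (mod 4).
x = 3 + 9·0 = 3.

3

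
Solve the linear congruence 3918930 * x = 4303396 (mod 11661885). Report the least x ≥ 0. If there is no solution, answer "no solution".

gcd(3918930, 11661885):
11661885 = 2×3918930 + 3824025
3918930 = 1×3824025 + 94905
3824025 = 40×94905 + 27825
94905 = 3×27825 + 11430
27825 = 2×11430 + 4965
11430 = 2×4965 + 1500
4965 = 3×1500 + 465
1500 = 3×465 + 105
465 = 4×105 + 45
105 = 2×45 + 15
45 = 3×15 + 0
gcd = 15, but 15 ∤ 4303396, so the congruence has no solution.

no solution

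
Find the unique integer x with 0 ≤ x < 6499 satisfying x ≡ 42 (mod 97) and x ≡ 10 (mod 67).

5571

Write x = 42 + 97·k. Then 97·k ≡ 10 − 42 ≡ 35 (mod 67).
Need 97⁻¹ mod 67. Extended Euclid on (67, 30):
67 = 2*30 + 7
30 = 4*7 + 2
7 = 3*2 + 1
2 = 2*1 + 0
Back-substitute:
1 = 7 − 3·2
1 = −3·30 + 13·7
1 = 13·67 − 29·30
97⁻¹ ≡ 38 (mod 67), so k ≡ 38·35 ≡ 57 (mod 67).
x = 42 + 97·57 = 5571.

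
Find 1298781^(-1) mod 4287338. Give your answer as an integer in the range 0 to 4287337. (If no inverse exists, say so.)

no inverse exists

Euclidean algorithm on 4287338, 1298781:
4287338 = 3*1298781 + 390995
1298781 = 3*390995 + 125796
390995 = 3*125796 + 13607
125796 = 9*13607 + 3333
13607 = 4*3333 + 275
3333 = 12*275 + 33
275 = 8*33 + 11
33 = 3*11 + 0
gcd(1298781, 4287338) = 11 ≠ 1, so 1298781 has no multiplicative inverse modulo 4287338.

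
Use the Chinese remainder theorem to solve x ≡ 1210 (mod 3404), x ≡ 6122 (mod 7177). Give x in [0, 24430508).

Write x = 1210 + 3404·k. Then 3404·k ≡ 6122 − 1210 ≡ 4912 (mod 7177).
Need 3404⁻¹ mod 7177. Extended Euclid on (7177, 3404):
7177 = 2*3404 + 369
3404 = 9*369 + 83
369 = 4*83 + 37
83 = 2*37 + 9
37 = 4*9 + 1
9 = 9*1 + 0
Back-substitute:
1 = 37 − 4·9
1 = −4·83 + 9·37
1 = 9·369 − 40·83
1 = −40·3404 + 369·369
1 = 369·7177 − 778·3404
3404⁻¹ ≡ 6399 (mod 7177), so k ≡ 6399·4912 ≡ 3805 (mod 7177).
x = 1210 + 3404·3805 = 12953430.

12953430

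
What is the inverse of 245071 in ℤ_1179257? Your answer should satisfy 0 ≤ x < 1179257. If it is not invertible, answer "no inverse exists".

577861

Extended Euclidean algorithm:
1179257 = 4·245071 + 198973
245071 = 1·198973 + 46098
198973 = 4·46098 + 14581
46098 = 3·14581 + 2355
14581 = 6·2355 + 451
2355 = 5·451 + 100
451 = 4·100 + 51
100 = 1·51 + 49
51 = 1·49 + 2
49 = 24·2 + 1
2 = 2·1 + 0
Since gcd(245071, 1179257) = 1, back-substitute to write 1 as a combination:
1 = 49 − 24·2
1 = −24·51 + 25·49
1 = 25·100 − 49·51
1 = −49·451 + 221·100
1 = 221·2355 − 1154·451
1 = −1154·14581 + 7145·2355
1 = 7145·46098 − 22589·14581
1 = −22589·198973 + 97501·46098
1 = 97501·245071 − 120090·198973
1 = −120090·1179257 + 577861·245071
So 245071·577861 ≡ 1 (mod 1179257).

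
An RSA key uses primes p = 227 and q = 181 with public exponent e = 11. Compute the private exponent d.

φ(n) = (p−1)(q−1) = 226·180 = 40680.
Need d with 11·d ≡ 1 (mod 40680). Apply the extended Euclidean algorithm:
40680 = 3698·11 + 2
11 = 5·2 + 1
2 = 2·1 + 0
Back-substitute:
1 = 11 − 5·2
1 = −5·40680 + 18491·11
So 11·18491 ≡ 1 (mod 40680), hence d = 18491.

18491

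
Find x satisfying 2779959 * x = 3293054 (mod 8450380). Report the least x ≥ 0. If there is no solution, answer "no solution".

First find gcd(2779959, 8450380):
8450380 = 3*2779959 + 110503
2779959 = 25*110503 + 17384
110503 = 6*17384 + 6199
17384 = 2*6199 + 4986
6199 = 1*4986 + 1213
4986 = 4*1213 + 134
1213 = 9*134 + 7
134 = 19*7 + 1
7 = 7*1 + 0
gcd = 1, so a unique solution mod 8450380 exists.
Back-substitute for the Bézout coefficients:
1 = 134 − 19·7
1 = −19·1213 + 172·134
1 = 172·4986 − 707·1213
1 = −707·6199 + 879·4986
1 = 879·17384 − 2465·6199
1 = −2465·110503 + 15669·17384
1 = 15669·2779959 − 394190·110503
1 = −394190·8450380 + 1198239·2779959
So 2779959·(1198239) ≡ 1 (mod 8450380), giving 2779959⁻¹ ≡ 1198239.
x ≡ 2779959⁻¹·3293054 ≡ 1198239·3293054 ≡ 3042806 (mod 8450380).

3042806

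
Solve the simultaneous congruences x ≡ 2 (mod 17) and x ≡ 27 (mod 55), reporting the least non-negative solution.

Write x = 2 + 17·k. Then 17·k ≡ 27 − 2 ≡ 25 (mod 55).
Need 17⁻¹ mod 55. Extended Euclid on (55, 17):
55 = 3*17 + 4
17 = 4*4 + 1
4 = 4*1 + 0
Back-substitute:
1 = 17 − 4·4
1 = −4·55 + 13·17
17⁻¹ ≡ 13 (mod 55), so k ≡ 13·25 ≡ 50 (mod 55).
x = 2 + 17·50 = 852.

852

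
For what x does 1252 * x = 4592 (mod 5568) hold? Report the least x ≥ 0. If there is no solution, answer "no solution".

First find gcd(1252, 5568):
5568 = 4·1252 + 560
1252 = 2·560 + 132
560 = 4·132 + 32
132 = 4·32 + 4
32 = 8·4 + 0
gcd = 4 and 4 | 4592, so solutions exist. Divide through by 4: 313x ≡ 1148 (mod 1392).
Now find 313⁻¹ mod 1392:
1392 = 4×313 + 140
313 = 2×140 + 33
140 = 4×33 + 8
33 = 4×8 + 1
8 = 8×1 + 0
Back-substitute:
1 = 33 − 4·8
1 = −4·140 + 17·33
1 = 17·313 − 38·140
1 = −38·1392 + 169·313
So 313⁻¹ ≡ 169 (mod 1392).
Then x ≡ 169·1148 ≡ 524 (mod 1392); the smallest non-negative solution is x = 524.

524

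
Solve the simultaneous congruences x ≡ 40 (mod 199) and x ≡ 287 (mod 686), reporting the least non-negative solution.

22925

Write x = 40 + 199·k. Then 199·k ≡ 287 − 40 ≡ 247 (mod 686).
Need 199⁻¹ mod 686. Extended Euclid on (686, 199):
686 = 3·199 + 89
199 = 2·89 + 21
89 = 4·21 + 5
21 = 4·5 + 1
5 = 5·1 + 0
Back-substitute:
1 = 21 − 4·5
1 = −4·89 + 17·21
1 = 17·199 − 38·89
1 = −38·686 + 131·199
199⁻¹ ≡ 131 (mod 686), so k ≡ 131·247 ≡ 115 (mod 686).
x = 40 + 199·115 = 22925.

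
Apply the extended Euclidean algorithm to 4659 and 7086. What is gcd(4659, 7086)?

3

Apply Euclid's algorithm to 7086 and 4659:
7086 = 1×4659 + 2427
4659 = 1×2427 + 2232
2427 = 1×2232 + 195
2232 = 11×195 + 87
195 = 2×87 + 21
87 = 4×21 + 3
21 = 7×3 + 0
gcd(4659, 7086) = 3.
Working backward:
3 = 87 − 4·21
3 = −4·195 + 9·87
3 = 9·2232 − 103·195
3 = −103·2427 + 112·2232
3 = 112·4659 − 215·2427
3 = −215·7086 + 327·4659
So 3 = (-215)·7086 + (327)·4659.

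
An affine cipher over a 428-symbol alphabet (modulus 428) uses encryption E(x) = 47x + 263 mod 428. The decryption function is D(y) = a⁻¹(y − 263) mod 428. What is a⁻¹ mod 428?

255

Run Euclid on (428, 47):
428 = 9×47 + 5
47 = 9×5 + 2
5 = 2×2 + 1
2 = 2×1 + 0
gcd = 1, so the inverse exists. Back-substitute:
1 = 5 − 2·2
1 = −2·47 + 19·5
1 = 19·428 − 173·47
Hence 47⁻¹ ≡ -173 ≡ 255 (mod 428).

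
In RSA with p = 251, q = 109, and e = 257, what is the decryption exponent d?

φ(n) = (p−1)(q−1) = 250·108 = 27000.
Need d with 257·d ≡ 1 (mod 27000). Apply the extended Euclidean algorithm:
27000 = 105*257 + 15
257 = 17*15 + 2
15 = 7*2 + 1
2 = 2*1 + 0
Back-substitute:
1 = 15 − 7·2
1 = −7·257 + 120·15
1 = 120·27000 − 12607·257
So 257·(-12607) ≡ 1 (mod 27000), hence d ≡ -12607 ≡ 14393 (mod 27000).

14393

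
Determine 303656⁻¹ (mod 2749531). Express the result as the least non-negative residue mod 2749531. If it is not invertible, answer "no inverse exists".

2540013

Run Euclid on (2749531, 303656):
2749531 = 9×303656 + 16627
303656 = 18×16627 + 4370
16627 = 3×4370 + 3517
4370 = 1×3517 + 853
3517 = 4×853 + 105
853 = 8×105 + 13
105 = 8×13 + 1
13 = 13×1 + 0
gcd = 1, so the inverse exists. Back-substitute:
1 = 105 − 8·13
1 = −8·853 + 65·105
1 = 65·3517 − 268·853
1 = −268·4370 + 333·3517
1 = 333·16627 − 1267·4370
1 = −1267·303656 + 23139·16627
1 = 23139·2749531 − 209518·303656
So 303656·(-209518) ≡ 1 (mod 2749531), and -209518 ≡ 2540013 (mod 2749531).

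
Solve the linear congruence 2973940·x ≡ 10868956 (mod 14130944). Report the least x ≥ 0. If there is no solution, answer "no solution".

First find gcd(2973940, 14130944):
14130944 = 4·2973940 + 2235184
2973940 = 1·2235184 + 738756
2235184 = 3·738756 + 18916
738756 = 39·18916 + 1032
18916 = 18·1032 + 340
1032 = 3·340 + 12
340 = 28·12 + 4
12 = 3·4 + 0
gcd = 4 and 4 | 10868956, so solutions exist. Divide through by 4: 743485x ≡ 2717239 (mod 3532736).
Now find 743485⁻¹ mod 3532736:
3532736 = 4·743485 + 558796
743485 = 1·558796 + 184689
558796 = 3·184689 + 4729
184689 = 39·4729 + 258
4729 = 18·258 + 85
258 = 3·85 + 3
85 = 28·3 + 1
3 = 3·1 + 0
Back-substitute:
1 = 85 − 28·3
1 = −28·258 + 85·85
1 = 85·4729 − 1558·258
1 = −1558·184689 + 60847·4729
1 = 60847·558796 − 184099·184689
1 = −184099·743485 + 244946·558796
1 = 244946·3532736 − 1163883·743485
So 743485·(-1163883) ≡ 1 (mod 3532736), i.e. 743485⁻¹ ≡ 2368853.
Then x ≡ 2368853·2717239 ≡ 2913731 (mod 3532736); the smallest non-negative solution is x = 2913731.

2913731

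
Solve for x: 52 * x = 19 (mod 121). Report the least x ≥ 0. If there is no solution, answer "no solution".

First find gcd(52, 121):
121 = 2·52 + 17
52 = 3·17 + 1
17 = 17·1 + 0
gcd = 1, so a unique solution mod 121 exists.
Back-substitute for the Bézout coefficients:
1 = 52 − 3·17
1 = −3·121 + 7·52
So 52·(7) ≡ 1 (mod 121), giving 52⁻¹ ≡ 7.
x ≡ 52⁻¹·19 ≡ 7·19 ≡ 12 (mod 121).

12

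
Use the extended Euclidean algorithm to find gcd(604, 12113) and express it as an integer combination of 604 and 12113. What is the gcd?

Euclidean algorithm:
12113 = 20×604 + 33
604 = 18×33 + 10
33 = 3×10 + 3
10 = 3×3 + 1
3 = 3×1 + 0
gcd(604, 12113) = 1.
Working backward:
1 = 10 − 3·3
1 = −3·33 + 10·10
1 = 10·604 − 183·33
1 = −183·12113 + 3670·604
So 1 = (-183)·12113 + (3670)·604.

1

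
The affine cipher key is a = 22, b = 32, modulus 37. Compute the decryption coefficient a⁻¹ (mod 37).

32

Run Euclid on (37, 22):
37 = 1·22 + 15
22 = 1·15 + 7
15 = 2·7 + 1
7 = 7·1 + 0
gcd = 1, so the inverse exists. Back-substitute:
1 = 15 − 2·7
1 = −2·22 + 3·15
1 = 3·37 − 5·22
So 22·(-5) ≡ 1 (mod 37), and -5 ≡ 32 (mod 37).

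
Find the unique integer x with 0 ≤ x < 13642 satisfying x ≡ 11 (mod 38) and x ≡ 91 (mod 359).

Write x = 11 + 38·k. Then 38·k ≡ 91 − 11 ≡ 80 (mod 359).
Need 38⁻¹ mod 359. Extended Euclid on (359, 38):
359 = 9×38 + 17
38 = 2×17 + 4
17 = 4×4 + 1
4 = 4×1 + 0
Back-substitute:
1 = 17 − 4·4
1 = −4·38 + 9·17
1 = 9·359 − 85·38
38⁻¹ ≡ 274 (mod 359), so k ≡ 274·80 ≡ 21 (mod 359).
x = 11 + 38·21 = 809.

809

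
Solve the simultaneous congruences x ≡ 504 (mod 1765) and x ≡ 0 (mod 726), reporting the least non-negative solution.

Write x = 504 + 1765·k. Then 1765·k ≡ 0 − 504 ≡ 222 (mod 726).
Need 1765⁻¹ mod 726. Extended Euclid on (726, 313):
726 = 2*313 + 100
313 = 3*100 + 13
100 = 7*13 + 9
13 = 1*9 + 4
9 = 2*4 + 1
4 = 4*1 + 0
Back-substitute:
1 = 9 − 2·4
1 = −2·13 + 3·9
1 = 3·100 − 23·13
1 = −23·313 + 72·100
1 = 72·726 − 167·313
1765⁻¹ ≡ 559 (mod 726), so k ≡ 559·222 ≡ 678 (mod 726).
x = 504 + 1765·678 = 1197174.

1197174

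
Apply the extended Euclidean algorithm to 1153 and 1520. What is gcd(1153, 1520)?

Repeated division:
1520 = 1×1153 + 367
1153 = 3×367 + 52
367 = 7×52 + 3
52 = 17×3 + 1
3 = 3×1 + 0
gcd(1153, 1520) = 1.
Back-substituting:
1 = 52 − 17·3
1 = −17·367 + 120·52
1 = 120·1153 − 377·367
1 = −377·1520 + 497·1153
So 1 = (-377)·1520 + (497)·1153.

1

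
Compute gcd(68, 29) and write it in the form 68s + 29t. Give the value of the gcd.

1

Repeated division:
68 = 2·29 + 10
29 = 2·10 + 9
10 = 1·9 + 1
9 = 9·1 + 0
gcd(68, 29) = 1.
Working backward:
1 = 10 − 9
1 = −29 + 3·10
1 = 3·68 − 7·29
So 1 = (3)·68 + (-7)·29.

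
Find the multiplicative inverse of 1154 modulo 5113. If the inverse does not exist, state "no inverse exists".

1502

Run Euclid on (5113, 1154):
5113 = 4*1154 + 497
1154 = 2*497 + 160
497 = 3*160 + 17
160 = 9*17 + 7
17 = 2*7 + 3
7 = 2*3 + 1
3 = 3*1 + 0
Since gcd(1154, 5113) = 1, back-substitute to write 1 as a combination:
1 = 7 − 2·3
1 = −2·17 + 5·7
1 = 5·160 − 47·17
1 = −47·497 + 146·160
1 = 146·1154 − 339·497
1 = −339·5113 + 1502·1154
So 1154·1502 ≡ 1 (mod 5113).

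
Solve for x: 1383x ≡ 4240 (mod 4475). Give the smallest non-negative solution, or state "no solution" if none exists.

First find gcd(1383, 4475):
4475 = 3·1383 + 326
1383 = 4·326 + 79
326 = 4·79 + 10
79 = 7·10 + 9
10 = 1·9 + 1
9 = 9·1 + 0
gcd = 1, so a unique solution mod 4475 exists.
Back-substitute for the Bézout coefficients:
1 = 10 − 9
1 = −79 + 8·10
1 = 8·326 − 33·79
1 = −33·1383 + 140·326
1 = 140·4475 − 453·1383
So 1383·(-453) ≡ 1 (mod 4475), giving 1383⁻¹ ≡ 4022.
x ≡ 1383⁻¹·4240 ≡ 4022·4240 ≡ 3530 (mod 4475).

3530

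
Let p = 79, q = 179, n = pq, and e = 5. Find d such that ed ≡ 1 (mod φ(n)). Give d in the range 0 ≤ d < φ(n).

φ(n) = (p−1)(q−1) = 78·178 = 13884.
Need d with 5·d ≡ 1 (mod 13884). Apply the extended Euclidean algorithm:
13884 = 2776×5 + 4
5 = 1×4 + 1
4 = 4×1 + 0
Back-substitute:
1 = 5 − 4
1 = −13884 + 2777·5
So 5·2777 ≡ 1 (mod 13884), hence d = 2777.

2777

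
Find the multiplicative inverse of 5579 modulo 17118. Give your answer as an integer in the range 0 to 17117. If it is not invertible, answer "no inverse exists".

Apply the Euclidean algorithm to 17118 and 5579:
17118 = 3×5579 + 381
5579 = 14×381 + 245
381 = 1×245 + 136
245 = 1×136 + 109
136 = 1×109 + 27
109 = 4×27 + 1
27 = 27×1 + 0
The gcd is 1. Working backward:
1 = 109 − 4·27
1 = −4·136 + 5·109
1 = 5·245 − 9·136
1 = −9·381 + 14·245
1 = 14·5579 − 205·381
1 = −205·17118 + 629·5579
So 5579·629 ≡ 1 (mod 17118).

629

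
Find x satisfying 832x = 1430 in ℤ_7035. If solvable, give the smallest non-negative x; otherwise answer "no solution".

2420

First find gcd(832, 7035):
7035 = 8·832 + 379
832 = 2·379 + 74
379 = 5·74 + 9
74 = 8·9 + 2
9 = 4·2 + 1
2 = 2·1 + 0
gcd = 1, so a unique solution mod 7035 exists.
Back-substitute for the Bézout coefficients:
1 = 9 − 4·2
1 = −4·74 + 33·9
1 = 33·379 − 169·74
1 = −169·832 + 371·379
1 = 371·7035 − 3137·832
So 832·(-3137) ≡ 1 (mod 7035), giving 832⁻¹ ≡ 3898.
x ≡ 832⁻¹·1430 ≡ 3898·1430 ≡ 2420 (mod 7035).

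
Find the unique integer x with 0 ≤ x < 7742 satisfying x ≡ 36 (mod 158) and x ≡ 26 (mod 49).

Write x = 36 + 158·k. Then 158·k ≡ 26 − 36 ≡ 39 (mod 49).
Need 158⁻¹ mod 49. Extended Euclid on (49, 11):
49 = 4×11 + 5
11 = 2×5 + 1
5 = 5×1 + 0
Back-substitute:
1 = 11 − 2·5
1 = −2·49 + 9·11
158⁻¹ ≡ 9 (mod 49), so k ≡ 9·39 ≡ 8 (mod 49).
x = 36 + 158·8 = 1300.

1300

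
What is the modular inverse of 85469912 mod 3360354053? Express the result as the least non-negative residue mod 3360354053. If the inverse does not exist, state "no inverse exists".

1708229269

Extended Euclidean algorithm:
3360354053 = 39×85469912 + 27027485
85469912 = 3×27027485 + 4387457
27027485 = 6×4387457 + 702743
4387457 = 6×702743 + 170999
702743 = 4×170999 + 18747
170999 = 9×18747 + 2276
18747 = 8×2276 + 539
2276 = 4×539 + 120
539 = 4×120 + 59
120 = 2×59 + 2
59 = 29×2 + 1
2 = 2×1 + 0
The gcd is 1. Working backward:
1 = 59 − 29·2
1 = −29·120 + 59·59
1 = 59·539 − 265·120
1 = −265·2276 + 1119·539
1 = 1119·18747 − 9217·2276
1 = −9217·170999 + 84072·18747
1 = 84072·702743 − 345505·170999
1 = −345505·4387457 + 2157102·702743
1 = 2157102·27027485 − 13288117·4387457
1 = −13288117·85469912 + 42021453·27027485
1 = 42021453·3360354053 − 1652124784·85469912
So 85469912·(-1652124784) ≡ 1 (mod 3360354053), and -1652124784 ≡ 1708229269 (mod 3360354053).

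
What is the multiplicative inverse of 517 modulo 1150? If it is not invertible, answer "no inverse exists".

Extended Euclidean algorithm:
1150 = 2·517 + 116
517 = 4·116 + 53
116 = 2·53 + 10
53 = 5·10 + 3
10 = 3·3 + 1
3 = 3·1 + 0
gcd = 1, so the inverse exists. Back-substitute:
1 = 10 − 3·3
1 = −3·53 + 16·10
1 = 16·116 − 35·53
1 = −35·517 + 156·116
1 = 156·1150 − 347·517
Hence 517⁻¹ ≡ -347 ≡ 803 (mod 1150).

803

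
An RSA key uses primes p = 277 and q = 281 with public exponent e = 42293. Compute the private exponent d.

4157

φ(n) = (p−1)(q−1) = 276·280 = 77280.
Need d with 42293·d ≡ 1 (mod 77280). Apply the extended Euclidean algorithm:
77280 = 1*42293 + 34987
42293 = 1*34987 + 7306
34987 = 4*7306 + 5763
7306 = 1*5763 + 1543
5763 = 3*1543 + 1134
1543 = 1*1134 + 409
1134 = 2*409 + 316
409 = 1*316 + 93
316 = 3*93 + 37
93 = 2*37 + 19
37 = 1*19 + 18
19 = 1*18 + 1
18 = 18*1 + 0
Back-substitute:
1 = 19 − 18
1 = −37 + 2·19
1 = 2·93 − 5·37
1 = −5·316 + 17·93
1 = 17·409 − 22·316
1 = −22·1134 + 61·409
1 = 61·1543 − 83·1134
1 = −83·5763 + 310·1543
1 = 310·7306 − 393·5763
1 = −393·34987 + 1882·7306
1 = 1882·42293 − 2275·34987
1 = −2275·77280 + 4157·42293
So 42293·4157 ≡ 1 (mod 77280), hence d = 4157.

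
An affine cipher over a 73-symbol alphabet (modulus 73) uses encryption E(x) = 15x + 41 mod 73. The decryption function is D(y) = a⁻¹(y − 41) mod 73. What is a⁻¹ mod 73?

Run Euclid on (73, 15):
73 = 4×15 + 13
15 = 1×13 + 2
13 = 6×2 + 1
2 = 2×1 + 0
Since gcd(15, 73) = 1, back-substitute to write 1 as a combination:
1 = 13 − 6·2
1 = −6·15 + 7·13
1 = 7·73 − 34·15
So 15·(-34) ≡ 1 (mod 73), and -34 ≡ 39 (mod 73).

39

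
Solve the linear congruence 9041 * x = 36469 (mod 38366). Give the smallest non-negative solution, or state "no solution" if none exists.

36087

First find gcd(9041, 38366):
38366 = 4*9041 + 2202
9041 = 4*2202 + 233
2202 = 9*233 + 105
233 = 2*105 + 23
105 = 4*23 + 13
23 = 1*13 + 10
13 = 1*10 + 3
10 = 3*3 + 1
3 = 3*1 + 0
gcd = 1, so a unique solution mod 38366 exists.
Back-substitute for the Bézout coefficients:
1 = 10 − 3·3
1 = −3·13 + 4·10
1 = 4·23 − 7·13
1 = −7·105 + 32·23
1 = 32·233 − 71·105
1 = −71·2202 + 671·233
1 = 671·9041 − 2755·2202
1 = −2755·38366 + 11691·9041
So 9041·(11691) ≡ 1 (mod 38366), giving 9041⁻¹ ≡ 11691.
x ≡ 9041⁻¹·36469 ≡ 11691·36469 ≡ 36087 (mod 38366).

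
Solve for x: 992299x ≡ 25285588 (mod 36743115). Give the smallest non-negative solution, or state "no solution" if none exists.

20939512

First find gcd(992299, 36743115):
36743115 = 37×992299 + 28052
992299 = 35×28052 + 10479
28052 = 2×10479 + 7094
10479 = 1×7094 + 3385
7094 = 2×3385 + 324
3385 = 10×324 + 145
324 = 2×145 + 34
145 = 4×34 + 9
34 = 3×9 + 7
9 = 1×7 + 2
7 = 3×2 + 1
2 = 2×1 + 0
gcd = 1, so a unique solution mod 36743115 exists.
Back-substitute for the Bézout coefficients:
1 = 7 − 3·2
1 = −3·9 + 4·7
1 = 4·34 − 15·9
1 = −15·145 + 64·34
1 = 64·324 − 143·145
1 = −143·3385 + 1494·324
1 = 1494·7094 − 3131·3385
1 = −3131·10479 + 4625·7094
1 = 4625·28052 − 12381·10479
1 = −12381·992299 + 437960·28052
1 = 437960·36743115 − 16216901·992299
So 992299·(-16216901) ≡ 1 (mod 36743115), giving 992299⁻¹ ≡ 20526214.
x ≡ 992299⁻¹·25285588 ≡ 20526214·25285588 ≡ 20939512 (mod 36743115).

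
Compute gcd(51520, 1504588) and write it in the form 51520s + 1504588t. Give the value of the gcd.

Apply Euclid's algorithm to 1504588 and 51520:
1504588 = 29·51520 + 10508
51520 = 4·10508 + 9488
10508 = 1·9488 + 1020
9488 = 9·1020 + 308
1020 = 3·308 + 96
308 = 3·96 + 20
96 = 4·20 + 16
20 = 1·16 + 4
16 = 4·4 + 0
gcd(51520, 1504588) = 4.
Working backward:
4 = 20 − 16
4 = −96 + 5·20
4 = 5·308 − 16·96
4 = −16·1020 + 53·308
4 = 53·9488 − 493·1020
4 = −493·10508 + 546·9488
4 = 546·51520 − 2677·10508
4 = −2677·1504588 + 78179·51520
So 4 = (-2677)·1504588 + (78179)·51520.

4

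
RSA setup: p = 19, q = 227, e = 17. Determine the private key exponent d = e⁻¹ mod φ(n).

2393

φ(n) = (p−1)(q−1) = 18·226 = 4068.
Need d with 17·d ≡ 1 (mod 4068). Apply the extended Euclidean algorithm:
4068 = 239×17 + 5
17 = 3×5 + 2
5 = 2×2 + 1
2 = 2×1 + 0
Back-substitute:
1 = 5 − 2·2
1 = −2·17 + 7·5
1 = 7·4068 − 1675·17
So 17·(-1675) ≡ 1 (mod 4068), hence d ≡ -1675 ≡ 2393 (mod 4068).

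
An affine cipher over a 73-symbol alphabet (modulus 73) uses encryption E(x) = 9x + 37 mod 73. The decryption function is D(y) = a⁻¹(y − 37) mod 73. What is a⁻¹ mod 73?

Extended Euclidean algorithm:
73 = 8·9 + 1
9 = 9·1 + 0
Since gcd(9, 73) = 1, back-substitute to write 1 as a combination:
1 = 73 − 8·9
Thus 9·(-8) ≡ 1 (mod 73); reducing, -8 mod 73 = 65.

65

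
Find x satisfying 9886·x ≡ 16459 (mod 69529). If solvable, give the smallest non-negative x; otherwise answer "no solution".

First find gcd(9886, 69529):
69529 = 7·9886 + 327
9886 = 30·327 + 76
327 = 4·76 + 23
76 = 3·23 + 7
23 = 3·7 + 2
7 = 3·2 + 1
2 = 2·1 + 0
gcd = 1, so a unique solution mod 69529 exists.
Back-substitute for the Bézout coefficients:
1 = 7 − 3·2
1 = −3·23 + 10·7
1 = 10·76 − 33·23
1 = −33·327 + 142·76
1 = 142·9886 − 4293·327
1 = −4293·69529 + 30193·9886
So 9886·(30193) ≡ 1 (mod 69529), giving 9886⁻¹ ≡ 30193.
x ≡ 9886⁻¹·16459 ≡ 30193·16459 ≡ 22824 (mod 69529).

22824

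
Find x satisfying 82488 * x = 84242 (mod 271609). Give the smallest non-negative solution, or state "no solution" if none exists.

232328

First find gcd(82488, 271609):
271609 = 3*82488 + 24145
82488 = 3*24145 + 10053
24145 = 2*10053 + 4039
10053 = 2*4039 + 1975
4039 = 2*1975 + 89
1975 = 22*89 + 17
89 = 5*17 + 4
17 = 4*4 + 1
4 = 4*1 + 0
gcd = 1, so a unique solution mod 271609 exists.
Back-substitute for the Bézout coefficients:
1 = 17 − 4·4
1 = −4·89 + 21·17
1 = 21·1975 − 466·89
1 = −466·4039 + 953·1975
1 = 953·10053 − 2372·4039
1 = −2372·24145 + 5697·10053
1 = 5697·82488 − 19463·24145
1 = −19463·271609 + 64086·82488
So 82488·(64086) ≡ 1 (mod 271609), giving 82488⁻¹ ≡ 64086.
x ≡ 82488⁻¹·84242 ≡ 64086·84242 ≡ 232328 (mod 271609).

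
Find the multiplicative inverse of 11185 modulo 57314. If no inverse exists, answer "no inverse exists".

28265

Apply the Euclidean algorithm to 57314 and 11185:
57314 = 5*11185 + 1389
11185 = 8*1389 + 73
1389 = 19*73 + 2
73 = 36*2 + 1
2 = 2*1 + 0
The gcd is 1. Working backward:
1 = 73 − 36·2
1 = −36·1389 + 685·73
1 = 685·11185 − 5516·1389
1 = −5516·57314 + 28265·11185
So 11185·28265 ≡ 1 (mod 57314).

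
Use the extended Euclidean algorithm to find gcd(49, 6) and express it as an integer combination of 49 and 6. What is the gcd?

Repeated division:
49 = 8·6 + 1
6 = 6·1 + 0
gcd(49, 6) = 1.
Back-substituting:
1 = 49 − 8·6
So 1 = (1)·49 + (-8)·6.

1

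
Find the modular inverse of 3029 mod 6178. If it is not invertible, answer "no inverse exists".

1493

gcd(6178, 3029) by repeated division:
6178 = 2*3029 + 120
3029 = 25*120 + 29
120 = 4*29 + 4
29 = 7*4 + 1
4 = 4*1 + 0
gcd = 1, so the inverse exists. Back-substitute:
1 = 29 − 7·4
1 = −7·120 + 29·29
1 = 29·3029 − 732·120
1 = −732·6178 + 1493·3029
So 3029·1493 ≡ 1 (mod 6178).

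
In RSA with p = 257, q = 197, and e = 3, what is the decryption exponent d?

33451

φ(n) = (p−1)(q−1) = 256·196 = 50176.
Need d with 3·d ≡ 1 (mod 50176). Apply the extended Euclidean algorithm:
50176 = 16725·3 + 1
3 = 3·1 + 0
Back-substitute:
1 = 50176 − 16725·3
So 3·(-16725) ≡ 1 (mod 50176), hence d ≡ -16725 ≡ 33451 (mod 50176).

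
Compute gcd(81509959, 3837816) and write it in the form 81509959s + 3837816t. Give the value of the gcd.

1

Apply Euclid's algorithm to 81509959 and 3837816:
81509959 = 21*3837816 + 915823
3837816 = 4*915823 + 174524
915823 = 5*174524 + 43203
174524 = 4*43203 + 1712
43203 = 25*1712 + 403
1712 = 4*403 + 100
403 = 4*100 + 3
100 = 33*3 + 1
3 = 3*1 + 0
gcd(81509959, 3837816) = 1.
Back-substituting:
1 = 100 − 33·3
1 = −33·403 + 133·100
1 = 133·1712 − 565·403
1 = −565·43203 + 14258·1712
1 = 14258·174524 − 57597·43203
1 = −57597·915823 + 302243·174524
1 = 302243·3837816 − 1266569·915823
1 = −1266569·81509959 + 26900192·3837816
So 1 = (-1266569)·81509959 + (26900192)·3837816.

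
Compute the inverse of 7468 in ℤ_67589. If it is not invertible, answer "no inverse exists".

Extended Euclidean algorithm:
67589 = 9·7468 + 377
7468 = 19·377 + 305
377 = 1·305 + 72
305 = 4·72 + 17
72 = 4·17 + 4
17 = 4·4 + 1
4 = 4·1 + 0
The gcd is 1. Working backward:
1 = 17 − 4·4
1 = −4·72 + 17·17
1 = 17·305 − 72·72
1 = −72·377 + 89·305
1 = 89·7468 − 1763·377
1 = −1763·67589 + 15956·7468
So 7468·15956 ≡ 1 (mod 67589).

15956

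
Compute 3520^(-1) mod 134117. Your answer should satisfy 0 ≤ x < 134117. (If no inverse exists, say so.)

Run Euclid on (134117, 3520):
134117 = 38*3520 + 357
3520 = 9*357 + 307
357 = 1*307 + 50
307 = 6*50 + 7
50 = 7*7 + 1
7 = 7*1 + 0
gcd = 1, so the inverse exists. Back-substitute:
1 = 50 − 7·7
1 = −7·307 + 43·50
1 = 43·357 − 50·307
1 = −50·3520 + 493·357
1 = 493·134117 − 18784·3520
Thus 3520·(-18784) ≡ 1 (mod 134117); reducing, -18784 mod 134117 = 115333.

115333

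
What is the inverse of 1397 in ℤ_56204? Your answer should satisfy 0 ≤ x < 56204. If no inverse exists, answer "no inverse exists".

13357

gcd(56204, 1397) by repeated division:
56204 = 40*1397 + 324
1397 = 4*324 + 101
324 = 3*101 + 21
101 = 4*21 + 17
21 = 1*17 + 4
17 = 4*4 + 1
4 = 4*1 + 0
gcd = 1, so the inverse exists. Back-substitute:
1 = 17 − 4·4
1 = −4·21 + 5·17
1 = 5·101 − 24·21
1 = −24·324 + 77·101
1 = 77·1397 − 332·324
1 = −332·56204 + 13357·1397
So 1397·13357 ≡ 1 (mod 56204).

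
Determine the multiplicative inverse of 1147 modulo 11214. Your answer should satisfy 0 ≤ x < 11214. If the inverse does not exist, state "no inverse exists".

Apply the Euclidean algorithm to 11214 and 1147:
11214 = 9·1147 + 891
1147 = 1·891 + 256
891 = 3·256 + 123
256 = 2·123 + 10
123 = 12·10 + 3
10 = 3·3 + 1
3 = 3·1 + 0
The gcd is 1. Working backward:
1 = 10 − 3·3
1 = −3·123 + 37·10
1 = 37·256 − 77·123
1 = −77·891 + 268·256
1 = 268·1147 − 345·891
1 = −345·11214 + 3373·1147
So 1147·3373 ≡ 1 (mod 11214).

3373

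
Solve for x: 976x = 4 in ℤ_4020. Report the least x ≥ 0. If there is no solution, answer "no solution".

589

First find gcd(976, 4020):
4020 = 4×976 + 116
976 = 8×116 + 48
116 = 2×48 + 20
48 = 2×20 + 8
20 = 2×8 + 4
8 = 2×4 + 0
gcd = 4 and 4 | 4, so solutions exist. Divide through by 4: 244x ≡ 1 (mod 1005).
Now find 244⁻¹ mod 1005:
1005 = 4*244 + 29
244 = 8*29 + 12
29 = 2*12 + 5
12 = 2*5 + 2
5 = 2*2 + 1
2 = 2*1 + 0
Back-substitute:
1 = 5 − 2·2
1 = −2·12 + 5·5
1 = 5·29 − 12·12
1 = −12·244 + 101·29
1 = 101·1005 − 416·244
So 244·(-416) ≡ 1 (mod 1005), i.e. 244⁻¹ ≡ 589.
Then x ≡ 589·1 ≡ 589 (mod 1005); the smallest non-negative solution is x = 589.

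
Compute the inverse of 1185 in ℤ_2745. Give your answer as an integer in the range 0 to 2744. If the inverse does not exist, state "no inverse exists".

no inverse exists

Compute gcd(1185, 2745):
2745 = 2×1185 + 375
1185 = 3×375 + 60
375 = 6×60 + 15
60 = 4×15 + 0
gcd(1185, 2745) = 15 ≠ 1, so 1185 has no multiplicative inverse modulo 2745.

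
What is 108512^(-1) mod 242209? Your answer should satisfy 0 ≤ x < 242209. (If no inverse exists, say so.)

28640

Run Euclid on (242209, 108512):
242209 = 2*108512 + 25185
108512 = 4*25185 + 7772
25185 = 3*7772 + 1869
7772 = 4*1869 + 296
1869 = 6*296 + 93
296 = 3*93 + 17
93 = 5*17 + 8
17 = 2*8 + 1
8 = 8*1 + 0
gcd = 1, so the inverse exists. Back-substitute:
1 = 17 − 2·8
1 = −2·93 + 11·17
1 = 11·296 − 35·93
1 = −35·1869 + 221·296
1 = 221·7772 − 919·1869
1 = −919·25185 + 2978·7772
1 = 2978·108512 − 12831·25185
1 = −12831·242209 + 28640·108512
So 108512·28640 ≡ 1 (mod 242209).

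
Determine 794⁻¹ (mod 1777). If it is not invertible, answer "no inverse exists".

Apply the Euclidean algorithm to 1777 and 794:
1777 = 2*794 + 189
794 = 4*189 + 38
189 = 4*38 + 37
38 = 1*37 + 1
37 = 37*1 + 0
The gcd is 1. Working backward:
1 = 38 − 37
1 = −189 + 5·38
1 = 5·794 − 21·189
1 = −21·1777 + 47·794
So 794·47 ≡ 1 (mod 1777).

47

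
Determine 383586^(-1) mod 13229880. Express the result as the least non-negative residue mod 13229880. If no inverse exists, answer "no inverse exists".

Compute gcd(383586, 13229880):
13229880 = 34·383586 + 187956
383586 = 2·187956 + 7674
187956 = 24·7674 + 3780
7674 = 2·3780 + 114
3780 = 33·114 + 18
114 = 6·18 + 6
18 = 3·6 + 0
Since gcd = 6 > 1, 383586 is not a unit mod 13229880.

no inverse exists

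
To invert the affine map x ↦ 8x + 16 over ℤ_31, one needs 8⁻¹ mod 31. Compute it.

4

Apply the Euclidean algorithm to 31 and 8:
31 = 3*8 + 7
8 = 1*7 + 1
7 = 7*1 + 0
Since gcd(8, 31) = 1, back-substitute to write 1 as a combination:
1 = 8 − 7
1 = −31 + 4·8
So 8·4 ≡ 1 (mod 31).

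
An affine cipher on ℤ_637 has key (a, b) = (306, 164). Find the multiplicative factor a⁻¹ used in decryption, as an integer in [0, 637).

Run Euclid on (637, 306):
637 = 2·306 + 25
306 = 12·25 + 6
25 = 4·6 + 1
6 = 6·1 + 0
Since gcd(306, 637) = 1, back-substitute to write 1 as a combination:
1 = 25 − 4·6
1 = −4·306 + 49·25
1 = 49·637 − 102·306
So 306·(-102) ≡ 1 (mod 637), and -102 ≡ 535 (mod 637).

535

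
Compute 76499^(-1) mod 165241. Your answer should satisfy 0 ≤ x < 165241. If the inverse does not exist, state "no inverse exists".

161057

Apply the Euclidean algorithm to 165241 and 76499:
165241 = 2*76499 + 12243
76499 = 6*12243 + 3041
12243 = 4*3041 + 79
3041 = 38*79 + 39
79 = 2*39 + 1
39 = 39*1 + 0
gcd = 1, so the inverse exists. Back-substitute:
1 = 79 − 2·39
1 = −2·3041 + 77·79
1 = 77·12243 − 310·3041
1 = −310·76499 + 1937·12243
1 = 1937·165241 − 4184·76499
Thus 76499·(-4184) ≡ 1 (mod 165241); reducing, -4184 mod 165241 = 161057.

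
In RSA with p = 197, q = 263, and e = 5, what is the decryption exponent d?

20541

φ(n) = (p−1)(q−1) = 196·262 = 51352.
Need d with 5·d ≡ 1 (mod 51352). Apply the extended Euclidean algorithm:
51352 = 10270*5 + 2
5 = 2*2 + 1
2 = 2*1 + 0
Back-substitute:
1 = 5 − 2·2
1 = −2·51352 + 20541·5
So 5·20541 ≡ 1 (mod 51352), hence d = 20541.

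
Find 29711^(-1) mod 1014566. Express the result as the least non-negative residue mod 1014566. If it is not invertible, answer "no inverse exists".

Run Euclid on (1014566, 29711):
1014566 = 34*29711 + 4392
29711 = 6*4392 + 3359
4392 = 1*3359 + 1033
3359 = 3*1033 + 260
1033 = 3*260 + 253
260 = 1*253 + 7
253 = 36*7 + 1
7 = 7*1 + 0
Since gcd(29711, 1014566) = 1, back-substitute to write 1 as a combination:
1 = 253 − 36·7
1 = −36·260 + 37·253
1 = 37·1033 − 147·260
1 = −147·3359 + 478·1033
1 = 478·4392 − 625·3359
1 = −625·29711 + 4228·4392
1 = 4228·1014566 − 144377·29711
Thus 29711·(-144377) ≡ 1 (mod 1014566); reducing, -144377 mod 1014566 = 870189.

870189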